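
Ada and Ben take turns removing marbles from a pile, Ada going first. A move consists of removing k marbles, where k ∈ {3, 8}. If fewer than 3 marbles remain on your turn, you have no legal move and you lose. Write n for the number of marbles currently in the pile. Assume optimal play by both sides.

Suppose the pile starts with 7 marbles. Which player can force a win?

Ben wins.

Positions with no move are L. A position that does have a move is losing for the player to move precisely when every available move leads to a winning position for the opponent. Fill in the labels:
n=0: no move → L
n=1: no move → L
n=2: no move → L
n=3: →0(L), so W
n=4: →1(L), so W
n=5: →2(L), so W
n=6: →3(W) only, which is W, so L
n=7: →4(W) only, which is W, so L
The starting position 7 is L: whatever Ada does, the opponent receives a W position.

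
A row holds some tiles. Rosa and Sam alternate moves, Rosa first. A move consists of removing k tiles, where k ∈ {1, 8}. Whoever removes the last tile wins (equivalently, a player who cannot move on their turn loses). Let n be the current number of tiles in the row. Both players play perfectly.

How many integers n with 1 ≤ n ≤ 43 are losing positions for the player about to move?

Label each position W (a win for the player to move) or L (a loss). A position with no legal move is L; any other position is W exactly when some move reaches an L, and L when every move reaches a W.
n=0: no move → L
n=1: can move to 0, which is L ⇒ W
n=2: the only move is to 1(W), a W ⇒ L
n=3: can move to 2, which is L ⇒ W
n=4: the only move is to 3(W), a W ⇒ L
n=5: can move to 4, which is L ⇒ W
n=6: the only move is to 5(W), a W ⇒ L
n=7: can move to 6, which is L ⇒ W
n=8: can move to 0, which is L ⇒ W
n=9: moves to 8(W), 1(W); every one is W ⇒ L
n=10: can move to 9, which is L ⇒ W
n=11: moves to 10(W), 3(W); every one is W ⇒ L
n=12: can move to 11, which is L ⇒ W
n=13: moves to 12(W), 5(W); every one is W ⇒ L
n=14: can move to 13, which is L ⇒ W
n=15: moves to 14(W), 7(W); every one is W ⇒ L
n=16: can move to 15, which is L ⇒ W
n=17: can move to 9, which is L ⇒ W
n=18: moves to 17(W), 10(W); every one is W ⇒ L
n=19: can move to 18, which is L ⇒ W
n=20: moves to 19(W), 12(W); every one is W ⇒ L
n=21: can move to 20, which is L ⇒ W
n=22: moves to 21(W), 14(W); every one is W ⇒ L
n=23: can move to 22, which is L ⇒ W
n=24: moves to 23(W), 16(W); every one is W ⇒ L
n=25: can move to 24, which is L ⇒ W
n=26: can move to 18, which is L ⇒ W
n=27: moves to 26(W), 19(W); every one is W ⇒ L
n=28: can move to 27, which is L ⇒ W
n=29: moves to 28(W), 21(W); every one is W ⇒ L
n=30: can move to 29, which is L ⇒ W
n=31: moves to 30(W), 23(W); every one is W ⇒ L
n=32: can move to 31, which is L ⇒ W
n=33: moves to 32(W), 25(W); every one is W ⇒ L
n=34: can move to 33, which is L ⇒ W
n=35: can move to 27, which is L ⇒ W
n=36: moves to 35(W), 28(W); every one is W ⇒ L
n=37: can move to 36, which is L ⇒ W
n=38: moves to 37(W), 30(W); every one is W ⇒ L
n=39: can move to 38, which is L ⇒ W
n=40: moves to 39(W), 32(W); every one is W ⇒ L
n=41: can move to 40, which is L ⇒ W
n=42: moves to 41(W), 34(W); every one is W ⇒ L
n=43: can move to 42, which is L ⇒ W
L entries with 1 ≤ n ≤ 43 (n=0 is outside the asked range and is not counted): n = 2, 4, 6, 9, 11, 13, 15, 18, 20, 22, 24, 27, 29, 31, 33, 36, 38, 40, 42; that makes 19.

19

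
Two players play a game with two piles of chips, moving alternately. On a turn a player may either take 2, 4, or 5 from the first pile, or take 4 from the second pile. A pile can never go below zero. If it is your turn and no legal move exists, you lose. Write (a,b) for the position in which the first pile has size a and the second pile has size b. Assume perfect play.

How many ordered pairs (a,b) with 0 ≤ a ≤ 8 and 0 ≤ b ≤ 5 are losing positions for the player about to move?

Build the W/L table. Terminal = L. A non-terminal position is W if it has a move to some L; otherwise it is L.
Every move lowers a or b (never raises either), so fill the grid row by row in increasing a, and left to right within a row: each cell's successors are then already labelled.
      b=0  b=1  b=2  b=3  b=4  b=5
a=0:    L    L    L    L    W    W
a=1:    L    L    L    L    W    W
a=2:    W    W    W    W    L    L
a=3:    W    W    W    W    L    L
a=4:    W    W    W    W    W    W
a=5:    W    W    W    W    W    W
a=6:    W    W    W    W    W    W
a=7:    L    L    L    L    W    W
a=8:    L    L    L    L    W    W
Cells with no legal move (terminal, hence L): (0,0), (0,1), (0,2), (0,3), (1,0), (1,1), (1,2), (1,3).
The remaining L cells, each justified by listing all of its moves:
(2,4): L (options (0,4)(W), (2,0)(W) are all W)
(2,5): L (options (0,5)(W), (2,1)(W) are all W)
(3,4): L (options (1,4)(W), (3,0)(W) are all W)
(3,5): L (options (1,5)(W), (3,1)(W) are all W)
(7,0): L (options (5,0)(W), (3,0)(W), (2,0)(W) are all W)
(7,1): L (options (5,1)(W), (3,1)(W), (2,1)(W) are all W)
(7,2): L (options (5,2)(W), (3,2)(W), (2,2)(W) are all W)
(7,3): L (options (5,3)(W), (3,3)(W), (2,3)(W) are all W)
(8,0): L (options (6,0)(W), (4,0)(W), (3,0)(W) are all W)
(8,1): L (options (6,1)(W), (4,1)(W), (3,1)(W) are all W)
(8,2): L (options (6,2)(W), (4,2)(W), (3,2)(W) are all W)
(8,3): L (options (6,3)(W), (4,3)(W), (3,3)(W) are all W)
Every other cell has at least one move into one of the L cells above, so it is W.
L cells per row: a=0: 4, a=1: 4, a=2: 2, a=3: 2, a=4: 0, a=5: 0, a=6: 0, a=7: 4, a=8: 4; total 20.

20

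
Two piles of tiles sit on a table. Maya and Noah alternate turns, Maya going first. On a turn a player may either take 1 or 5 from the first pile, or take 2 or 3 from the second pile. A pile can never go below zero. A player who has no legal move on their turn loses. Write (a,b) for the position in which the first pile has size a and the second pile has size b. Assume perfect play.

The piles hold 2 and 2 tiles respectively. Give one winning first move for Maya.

Move to (1,2).

Use the standard recursion: the mover loses at a terminal position; elsewhere, the mover wins exactly when some move hands the opponent an L position.
No move ever increases a pile, so every position that can arise here has a ≤ 2 and b ≤ 2; it is enough to label the cells with 0 ≤ a ≤ 2 and 0 ≤ b ≤ 2.
Every move lowers a or b (never raises either), so fill the grid row by row in increasing a, and left to right within a row: each cell's successors are then already labelled.
      b=0  b=1  b=2
a=0:    L    L    W
a=1:    W    W    L
a=2:    L    L    W
Cells with no legal move (terminal, hence L): (0,0), (0,1).
The remaining L cells, each justified by listing all of its moves:
(1,2): only reaches (0,2)(W), (1,0)(W), all W → L
(2,0): only reaches (1,0)(W), which is W → L
(2,1): only reaches (1,1)(W), which is W → L
Every other cell has at least one move into one of the L cells above, so it is W.
From (2,2), the L positions reachable in one move are: (1,2), (2,0). Any move reaching one of these is winning.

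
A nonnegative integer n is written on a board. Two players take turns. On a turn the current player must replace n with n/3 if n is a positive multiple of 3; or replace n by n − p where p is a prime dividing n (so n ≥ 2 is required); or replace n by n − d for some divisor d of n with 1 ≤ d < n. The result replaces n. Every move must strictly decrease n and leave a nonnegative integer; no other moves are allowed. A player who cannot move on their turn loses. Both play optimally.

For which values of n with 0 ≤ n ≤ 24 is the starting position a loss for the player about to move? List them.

0, 1, 4, 9, 14, 20

Build the W/L table. Terminal = L. A non-terminal position is W if it has a move to some L; otherwise it is L.
n=0: no move → L
n=1: no move → L
n=2: →0(L), so W
n=3: →0(L), so W
n=4: →2(W), 3(W) — all W, so L
n=5: →0(L), so W
n=6: →4(L), so W
n=7: →0(L), so W
n=8: →4(L), so W
n=9: →3(W), 6(W), 8(W) — all W, so L
n=10: →9(L), so W
n=11: →0(L), so W
n=12: →4(L), so W
n=13: →0(L), so W
n=14: →7(W), 12(W), 13(W) — all W, so L
n=15: →14(L), so W
n=16: →14(L), so W
n=17: →0(L), so W
n=18: →9(L), so W
n=19: →0(L), so W
n=20: →10(W), 15(W), 16(W), 18(W), 19(W) — all W, so L
n=21: →14(L), so W
n=22: →20(L), so W
n=23: →0(L), so W
n=24: →20(L), so W
The losing starting values of n are exactly the entries labelled L in this table (6 of them).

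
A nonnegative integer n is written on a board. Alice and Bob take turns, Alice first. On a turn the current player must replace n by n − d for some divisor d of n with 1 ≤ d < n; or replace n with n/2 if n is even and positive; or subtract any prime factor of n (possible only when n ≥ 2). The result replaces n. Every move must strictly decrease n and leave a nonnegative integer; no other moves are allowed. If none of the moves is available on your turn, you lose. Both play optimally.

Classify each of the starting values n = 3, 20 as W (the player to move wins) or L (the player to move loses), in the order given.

3: W, 20: L

Positions with no move are L. A position that does have a move is losing for the player to move precisely when every available move leads to a winning position for the opponent. Fill in the labels:
n=0: no move → L
n=1: no move → L
n=2: →0(L), so W
n=3: →0(L), so W
n=4: →2(W), 3(W) — all W, so L
n=5: →0(L), so W
n=6: →4(L), so W
n=7: →0(L), so W
n=8: →4(L), so W
n=9: →6(W), 8(W) — all W, so L
n=10: →9(L), so W
n=11: →0(L), so W
n=12: →9(L), so W
n=13: →0(L), so W
n=14: →7(W), 12(W), 13(W) — all W, so L
n=15: →14(L), so W
n=16: →14(L), so W
n=17: →0(L), so W
n=18: →9(L), so W
n=19: →0(L), so W
n=20: →10(W), 15(W), 16(W), 18(W), 19(W) — all W, so L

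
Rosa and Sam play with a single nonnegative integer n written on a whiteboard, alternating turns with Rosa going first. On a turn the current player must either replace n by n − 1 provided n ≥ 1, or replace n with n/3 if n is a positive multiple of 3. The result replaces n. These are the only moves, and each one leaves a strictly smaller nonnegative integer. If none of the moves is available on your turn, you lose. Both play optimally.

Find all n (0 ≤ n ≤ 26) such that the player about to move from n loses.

Label each position W (a win for the player to move) or L (a loss). A position with no legal move is L; any other position is W exactly when some move reaches an L, and L when every move reaches a W.
n=0: no move → L
n=1: W (go to 0, an L position)
n=2: L (sole option 1(W) is W)
n=3: W (go to 2, an L position)
n=4: L (sole option 3(W) is W)
n=5: W (go to 4, an L position)
n=6: W (go to 2, an L position)
n=7: L (sole option 6(W) is W)
n=8: W (go to 7, an L position)
n=9: L (options 3(W), 8(W) are all W)
n=10: W (go to 9, an L position)
n=11: L (sole option 10(W) is W)
n=12: W (go to 4, an L position)
n=13: L (sole option 12(W) is W)
n=14: W (go to 13, an L position)
n=15: L (options 5(W), 14(W) are all W)
n=16: W (go to 15, an L position)
n=17: L (sole option 16(W) is W)
n=18: W (go to 17, an L position)
n=19: L (sole option 18(W) is W)
n=20: W (go to 19, an L position)
n=21: W (go to 7, an L position)
n=22: L (sole option 21(W) is W)
n=23: W (go to 22, an L position)
n=24: L (options 8(W), 23(W) are all W)
n=25: W (go to 24, an L position)
n=26: L (sole option 25(W) is W)
The losing starting values of n are exactly the entries labelled L in this table (13 of them).

0, 2, 4, 7, 9, 11, 13, 15, 17, 19, 22, 24, 26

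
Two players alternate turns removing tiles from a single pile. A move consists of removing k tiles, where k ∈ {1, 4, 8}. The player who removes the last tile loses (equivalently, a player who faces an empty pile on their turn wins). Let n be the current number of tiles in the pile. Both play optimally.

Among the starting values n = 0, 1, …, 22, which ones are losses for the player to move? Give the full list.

1, 3, 6, 8, 13, 15, 18, 20

Build the W/L table. Terminal = W. A non-terminal position is W if it has a move to some L; otherwise it is L.
n=0: no move; the opponent has just taken the last tile and therefore loses → W
n=1: the only move is to 0(W), a W ⇒ L
n=2: can move to 1, which is L ⇒ W
n=3: the only move is to 2(W), a W ⇒ L
n=4: can move to 3, which is L ⇒ W
n=5: can move to 1, which is L ⇒ W
n=6: moves to 5(W), 2(W); every one is W ⇒ L
n=7: can move to 6, which is L ⇒ W
n=8: moves to 7(W), 4(W), 0(W); every one is W ⇒ L
n=9: can move to 8, which is L ⇒ W
n=10: can move to 6, which is L ⇒ W
n=11: can move to 3, which is L ⇒ W
n=12: can move to 8, which is L ⇒ W
n=13: moves to 12(W), 9(W), 5(W); every one is W ⇒ L
n=14: can move to 13, which is L ⇒ W
n=15: moves to 14(W), 11(W), 7(W); every one is W ⇒ L
n=16: can move to 15, which is L ⇒ W
n=17: can move to 13, which is L ⇒ W
n=18: moves to 17(W), 14(W), 10(W); every one is W ⇒ L
n=19: can move to 18, which is L ⇒ W
n=20: moves to 19(W), 16(W), 12(W); every one is W ⇒ L
n=21: can move to 20, which is L ⇒ W
n=22: can move to 18, which is L ⇒ W
The losing starting values of n are exactly the entries labelled L in this table (8 of them).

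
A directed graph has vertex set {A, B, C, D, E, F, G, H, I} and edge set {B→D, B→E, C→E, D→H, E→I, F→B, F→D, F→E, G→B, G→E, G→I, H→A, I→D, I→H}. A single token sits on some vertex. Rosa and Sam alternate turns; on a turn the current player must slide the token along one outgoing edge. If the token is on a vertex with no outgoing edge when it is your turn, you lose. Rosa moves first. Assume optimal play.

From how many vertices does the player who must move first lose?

Build the W/L table. Terminal = L. A non-terminal position is W if it has a move to some L; otherwise it is L.
Every edge goes from a vertex to one that appears earlier in the order A, H, D, I, E, B, G, F, C, so processing vertices in that order labels each vertex after all of its successors.
A: no outgoing edge → L
H: can move to A, which is L ⇒ W
D: the only move is to H(W), a W ⇒ L
I: can move to D, which is L ⇒ W
E: the only move is to I(W), a W ⇒ L
B: can move to E, which is L ⇒ W
G: can move to E, which is L ⇒ W
F: can move to E, which is L ⇒ W
C: can move to E, which is L ⇒ W
The L vertices are A, D, E; that is 3 in all.

3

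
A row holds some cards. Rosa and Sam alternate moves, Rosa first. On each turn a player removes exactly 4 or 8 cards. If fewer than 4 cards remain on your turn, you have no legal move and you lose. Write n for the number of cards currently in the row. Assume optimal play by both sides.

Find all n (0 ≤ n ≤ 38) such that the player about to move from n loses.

0, 1, 2, 3, 12, 13, 14, 15, 24, 25, 26, 27, 36, 37, 38

Compute win/loss labels from the base case upward. A position with no move is L. Any other position is W if it can reach an L in one move, else L.
n=0: no move → L
n=1: no move → L
n=2: no move → L
n=3: no move → L
n=4: reaches L-position 0 → W
n=5: reaches L-position 1 → W
n=6: reaches L-position 2 → W
n=7: reaches L-position 3 → W
n=8: reaches L-position 0 → W
n=9: reaches L-position 1 → W
n=10: reaches L-position 2 → W
n=11: reaches L-position 3 → W
n=12: only reaches 8(W), 4(W), all W → L
n=13: only reaches 9(W), 5(W), all W → L
n=14: only reaches 10(W), 6(W), all W → L
n=15: only reaches 11(W), 7(W), all W → L
n=16: reaches L-position 12 → W
n=17: reaches L-position 13 → W
n=18: reaches L-position 14 → W
n=19: reaches L-position 15 → W
n=20: reaches L-position 12 → W
n=21: reaches L-position 13 → W
n=22: reaches L-position 14 → W
n=23: reaches L-position 15 → W
n=24: only reaches 20(W), 16(W), all W → L
n=25: only reaches 21(W), 17(W), all W → L
n=26: only reaches 22(W), 18(W), all W → L
n=27: only reaches 23(W), 19(W), all W → L
n=28: reaches L-position 24 → W
n=29: reaches L-position 25 → W
n=30: reaches L-position 26 → W
n=31: reaches L-position 27 → W
n=32: reaches L-position 24 → W
n=33: reaches L-position 25 → W
n=34: reaches L-position 26 → W
n=35: reaches L-position 27 → W
n=36: only reaches 32(W), 28(W), all W → L
n=37: only reaches 33(W), 29(W), all W → L
n=38: only reaches 34(W), 30(W), all W → L
Reading off the rows marked L gives the requested list; there are 15 such values of n.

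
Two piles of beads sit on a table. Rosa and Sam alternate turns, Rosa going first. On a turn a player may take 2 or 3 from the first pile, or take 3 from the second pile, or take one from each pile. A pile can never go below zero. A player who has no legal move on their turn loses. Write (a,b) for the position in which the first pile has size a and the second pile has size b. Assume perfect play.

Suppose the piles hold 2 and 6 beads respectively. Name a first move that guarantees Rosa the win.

Positions with no move are L. A position that does have a move is losing for the player to move precisely when every available move leads to a winning position for the opponent. Fill in the labels:
No move ever increases a pile, so every position that can arise here has a ≤ 2 and b ≤ 6; it is enough to label the cells with 0 ≤ a ≤ 2 and 0 ≤ b ≤ 6.
Every move lowers a or b (never raises either), so fill the grid row by row in increasing a, and left to right within a row: each cell's successors are then already labelled.
      b=0  b=1  b=2  b=3  b=4  b=5  b=6
a=0:    L    L    L    W    W    W    L
a=1:    L    W    W    W    L    L    L
a=2:    W    W    W    L    L    W    W
Cells with no legal move (terminal, hence L): (0,0), (0,1), (0,2), (1,0).
The remaining L cells, each justified by listing all of its moves:
(0,6): the only move is to (0,3)(W), a W ⇒ L
(1,4): moves to (1,1)(W), (0,3)(W); every one is W ⇒ L
(1,5): moves to (1,2)(W), (0,4)(W); every one is W ⇒ L
(1,6): moves to (1,3)(W), (0,5)(W); every one is W ⇒ L
(2,3): moves to (0,3)(W), (2,0)(W), (1,2)(W); every one is W ⇒ L
(2,4): moves to (0,4)(W), (2,1)(W), (1,3)(W); every one is W ⇒ L
Every other cell has at least one move into one of the L cells above, so it is W.
From (2,6), the L positions reachable in one move are: (0,6), (2,3), (1,5). Any move reaching one of these is winning.

Move to (0,6).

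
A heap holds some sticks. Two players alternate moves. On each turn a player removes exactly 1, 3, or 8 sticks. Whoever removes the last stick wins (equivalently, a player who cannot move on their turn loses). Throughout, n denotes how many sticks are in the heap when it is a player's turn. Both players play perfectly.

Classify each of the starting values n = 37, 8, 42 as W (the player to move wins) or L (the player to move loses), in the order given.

Use the standard recursion: the mover loses at a terminal position; elsewhere, the mover wins exactly when some move hands the opponent an L position.
n=0: no move → L
n=1: W (go to 0, an L position)
n=2: L (sole option 1(W) is W)
n=3: W (go to 2, an L position)
n=4: L (options 3(W), 1(W) are all W)
n=5: W (go to 4, an L position)
n=6: L (options 5(W), 3(W) are all W)
n=7: W (go to 6, an L position)
n=8: W (go to 0, an L position)
n=9: W (go to 6, an L position)
n=10: W (go to 2, an L position)
n=11: L (options 10(W), 8(W), 3(W) are all W)
n=12: W (go to 11, an L position)
n=13: L (options 12(W), 10(W), 5(W) are all W)
n=14: W (go to 13, an L position)
n=15: L (options 14(W), 12(W), 7(W) are all W)
n=16: W (go to 15, an L position)
n=17: L (options 16(W), 14(W), 9(W) are all W)
n=18: W (go to 17, an L position)
n=19: W (go to 11, an L position)
n=20: W (go to 17, an L position)
n=21: W (go to 13, an L position)
n=22: L (options 21(W), 19(W), 14(W) are all W)
n=23: W (go to 22, an L position)
n=24: L (options 23(W), 21(W), 16(W) are all W)
n=25: W (go to 24, an L position)
n=26: L (options 25(W), 23(W), 18(W) are all W)
n=27: W (go to 26, an L position)
n=28: L (options 27(W), 25(W), 20(W) are all W)
n=29: W (go to 28, an L position)
n=30: W (go to 22, an L position)
n=31: W (go to 28, an L position)
n=32: W (go to 24, an L position)
n=33: L (options 32(W), 30(W), 25(W) are all W)
n=34: W (go to 33, an L position)
n=35: L (options 34(W), 32(W), 27(W) are all W)
n=36: W (go to 35, an L position)
n=37: L (options 36(W), 34(W), 29(W) are all W)
n=38: W (go to 37, an L position)
n=39: L (options 38(W), 36(W), 31(W) are all W)
n=40: W (go to 39, an L position)
n=41: W (go to 33, an L position)
n=42: W (go to 39, an L position)

37: L, 8: W, 42: W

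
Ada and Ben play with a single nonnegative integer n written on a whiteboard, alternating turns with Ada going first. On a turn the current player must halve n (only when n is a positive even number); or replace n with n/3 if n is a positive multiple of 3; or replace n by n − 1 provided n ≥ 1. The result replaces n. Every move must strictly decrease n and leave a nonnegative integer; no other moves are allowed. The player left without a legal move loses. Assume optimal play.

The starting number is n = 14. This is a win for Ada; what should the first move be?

Compute win/loss labels from the base case upward. A position with no move is L. Any other position is W if it can reach an L in one move, else L.
n=0: no move → L
n=1: can move to 0, which is L ⇒ W
n=2: the only move is to 1(W), a W ⇒ L
n=3: can move to 2, which is L ⇒ W
n=4: can move to 2, which is L ⇒ W
n=5: the only move is to 4(W), a W ⇒ L
n=6: can move to 2, which is L ⇒ W
n=7: the only move is to 6(W), a W ⇒ L
n=8: can move to 7, which is L ⇒ W
n=9: moves to 3(W), 8(W); every one is W ⇒ L
n=10: can move to 5, which is L ⇒ W
n=11: the only move is to 10(W), a W ⇒ L
n=12: can move to 11, which is L ⇒ W
n=13: the only move is to 12(W), a W ⇒ L
n=14: can move to 7, which is L ⇒ W
From 14, the L positions reachable in one move are: 7, 13. Any move reaching one of these is winning.

Move to 7.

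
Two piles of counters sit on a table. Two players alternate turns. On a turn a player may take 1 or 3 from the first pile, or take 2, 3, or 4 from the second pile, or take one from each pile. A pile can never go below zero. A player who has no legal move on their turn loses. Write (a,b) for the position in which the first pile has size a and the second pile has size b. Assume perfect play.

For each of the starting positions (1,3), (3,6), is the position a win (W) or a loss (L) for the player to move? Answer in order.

Label each position W (a win for the player to move) or L (a loss). A position with no legal move is L; any other position is W exactly when some move reaches an L, and L when every move reaches a W.
No move ever increases a pile, so every position that can arise here has a ≤ 3 and b ≤ 6; it is enough to label the cells with 0 ≤ a ≤ 3 and 0 ≤ b ≤ 6.
Every move lowers a or b (never raises either), so fill the grid row by row in increasing a, and left to right within a row: each cell's successors are then already labelled.
      b=0  b=1  b=2  b=3  b=4  b=5  b=6
a=0:    L    L    W    W    W    W    L
a=1:    W    W    W    L    L    W    W
a=2:    L    L    W    W    W    W    L
a=3:    W    W    W    L    L    W    W
Cells with no legal move (terminal, hence L): (0,0), (0,1).
The remaining L cells, each justified by listing all of its moves:
(0,6): moves to (0,4)(W), (0,3)(W), (0,2)(W); every one is W ⇒ L
(1,3): moves to (0,3)(W), (1,1)(W), (1,0)(W), (0,2)(W); every one is W ⇒ L
(1,4): moves to (0,4)(W), (1,2)(W), (1,1)(W), (1,0)(W), (0,3)(W); every one is W ⇒ L
(2,0): the only move is to (1,0)(W), a W ⇒ L
(2,1): moves to (1,1)(W), (1,0)(W); every one is W ⇒ L
(2,6): moves to (1,6)(W), (2,4)(W), (2,3)(W), (2,2)(W), (1,5)(W); every one is W ⇒ L
(3,3): moves to (2,3)(W), (0,3)(W), (3,1)(W), (3,0)(W), (2,2)(W); every one is W ⇒ L
(3,4): moves to (2,4)(W), (0,4)(W), (3,2)(W), (3,1)(W), (3,0)(W), (2,3)(W); every one is W ⇒ L
Every other cell has at least one move into one of the L cells above, so it is W.
(1,3): one of the L cells justified above, so L
(3,6): the move to (2,6) reaches an L cell, so W

(1,3): L, (3,6): W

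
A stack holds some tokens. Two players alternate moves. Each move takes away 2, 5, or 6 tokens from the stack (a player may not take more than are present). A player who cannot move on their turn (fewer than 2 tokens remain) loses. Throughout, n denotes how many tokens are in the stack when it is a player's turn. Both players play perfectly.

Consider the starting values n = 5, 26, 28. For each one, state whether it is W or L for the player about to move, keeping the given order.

Label each position W (a win for the player to move) or L (a loss). A position with no legal move is L; any other position is W exactly when some move reaches an L, and L when every move reaches a W.
n=0: no move → L
n=1: no move → L
n=2: reaches L-position 0 → W
n=3: reaches L-position 1 → W
n=4: only reaches 2(W), which is W → L
n=5: reaches L-position 0 → W
n=6: reaches L-position 4 → W
n=7: reaches L-position 1 → W
n=8: only reaches 6(W), 3(W), 2(W), all W → L
n=9: reaches L-position 4 → W
n=10: reaches L-position 8 → W
n=11: only reaches 9(W), 6(W), 5(W), all W → L
n=12: only reaches 10(W), 7(W), 6(W), all W → L
n=13: reaches L-position 11 → W
n=14: reaches L-position 12 → W
n=15: only reaches 13(W), 10(W), 9(W), all W → L
n=16: reaches L-position 11 → W
n=17: reaches L-position 15 → W
n=18: reaches L-position 12 → W
n=19: only reaches 17(W), 14(W), 13(W), all W → L
n=20: reaches L-position 15 → W
n=21: reaches L-position 19 → W
n=22: only reaches 20(W), 17(W), 16(W), all W → L
n=23: only reaches 21(W), 18(W), 17(W), all W → L
n=24: reaches L-position 22 → W
n=25: reaches L-position 23 → W
n=26: only reaches 24(W), 21(W), 20(W), all W → L
n=27: reaches L-position 22 → W
n=28: reaches L-position 26 → W

5: W, 26: L, 28: W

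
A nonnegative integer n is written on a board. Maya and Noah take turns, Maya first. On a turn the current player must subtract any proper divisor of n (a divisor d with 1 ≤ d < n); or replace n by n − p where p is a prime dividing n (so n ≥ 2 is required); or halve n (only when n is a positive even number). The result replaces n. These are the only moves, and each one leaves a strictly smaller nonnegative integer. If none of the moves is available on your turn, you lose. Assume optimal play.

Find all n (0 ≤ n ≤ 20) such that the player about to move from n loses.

Compute win/loss labels from the base case upward. A position with no move is L. Any other position is W if it can reach an L in one move, else L.
n=0: no move → L
n=1: no move → L
n=2: can move to 0, which is L ⇒ W
n=3: can move to 0, which is L ⇒ W
n=4: moves to 2(W), 3(W); every one is W ⇒ L
n=5: can move to 0, which is L ⇒ W
n=6: can move to 4, which is L ⇒ W
n=7: can move to 0, which is L ⇒ W
n=8: can move to 4, which is L ⇒ W
n=9: moves to 6(W), 8(W); every one is W ⇒ L
n=10: can move to 9, which is L ⇒ W
n=11: can move to 0, which is L ⇒ W
n=12: can move to 9, which is L ⇒ W
n=13: can move to 0, which is L ⇒ W
n=14: moves to 7(W), 12(W), 13(W); every one is W ⇒ L
n=15: can move to 14, which is L ⇒ W
n=16: can move to 14, which is L ⇒ W
n=17: can move to 0, which is L ⇒ W
n=18: can move to 9, which is L ⇒ W
n=19: can move to 0, which is L ⇒ W
n=20: moves to 10(W), 15(W), 16(W), 18(W), 19(W); every one is W ⇒ L
Reading off the rows marked L gives the requested list; there are 6 such values of n.

0, 1, 4, 9, 14, 20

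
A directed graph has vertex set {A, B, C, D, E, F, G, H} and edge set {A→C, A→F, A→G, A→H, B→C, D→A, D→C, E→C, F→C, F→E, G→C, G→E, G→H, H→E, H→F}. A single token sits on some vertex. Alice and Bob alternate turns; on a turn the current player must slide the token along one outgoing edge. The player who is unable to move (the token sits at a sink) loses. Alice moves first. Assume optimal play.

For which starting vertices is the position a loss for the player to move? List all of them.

Compute win/loss labels from the base case upward. A position with no move is L. Any other position is W if it can reach an L in one move, else L.
Every edge goes from a vertex to one that appears earlier in the order C, E, F, H, G, B, A, D, so processing vertices in that order labels each vertex after all of its successors.
C: no outgoing edge → L
E: reaches L-position C → W
F: reaches L-position C → W
H: only reaches F(W), E(W), all W → L
G: reaches L-position H → W
B: reaches L-position C → W
A: reaches L-position H → W
D: reaches L-position C → W
The losing starting vertices are exactly the entries labelled L in this table (2 of them).

C, H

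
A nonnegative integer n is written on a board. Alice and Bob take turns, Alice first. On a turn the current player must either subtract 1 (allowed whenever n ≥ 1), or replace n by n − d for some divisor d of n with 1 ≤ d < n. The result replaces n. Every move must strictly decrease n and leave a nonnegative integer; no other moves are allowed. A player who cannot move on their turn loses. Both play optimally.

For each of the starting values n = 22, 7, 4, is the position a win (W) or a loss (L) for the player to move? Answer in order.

Label each position W (a win for the player to move) or L (a loss). A position with no legal move is L; any other position is W exactly when some move reaches an L, and L when every move reaches a W.
n=0: no move → L
n=1: →0(L), so W
n=2: →1(W) only, which is W, so L
n=3: →2(L), so W
n=4: →2(L), so W
n=5: →4(W) only, which is W, so L
n=6: →5(L), so W
n=7: →6(W) only, which is W, so L
n=8: →7(L), so W
n=9: →6(W), 8(W) — all W, so L
n=10: →5(L), so W
n=11: →10(W) only, which is W, so L
n=12: →9(L), so W
n=13: →12(W) only, which is W, so L
n=14: →7(L), so W
n=15: →10(W), 12(W), 14(W) — all W, so L
n=16: →15(L), so W
n=17: →16(W) only, which is W, so L
n=18: →9(L), so W
n=19: →18(W) only, which is W, so L
n=20: →15(L), so W
n=21: →14(W), 18(W), 20(W) — all W, so L
n=22: →11(L), so W

22: W, 7: L, 4: W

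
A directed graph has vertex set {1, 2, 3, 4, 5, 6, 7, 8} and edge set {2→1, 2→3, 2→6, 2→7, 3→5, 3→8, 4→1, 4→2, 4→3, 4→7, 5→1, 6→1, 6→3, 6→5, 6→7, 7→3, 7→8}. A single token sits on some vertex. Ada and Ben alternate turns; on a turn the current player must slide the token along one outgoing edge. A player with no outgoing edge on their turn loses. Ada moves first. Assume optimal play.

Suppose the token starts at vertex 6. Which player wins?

Label each position W (a win for the player to move) or L (a loss). A position with no legal move is L; any other position is W exactly when some move reaches an L, and L when every move reaches a W.
Every edge goes from a vertex to one that appears earlier in the order 1, 8, 5, 3, 7, 6, 2, 4, so processing vertices in that order labels each vertex after all of its successors.
1: no outgoing edge → L
8: no outgoing edge → L
5: →1(L), so W
3: →8(L), so W
7: →8(L), so W
6: →1(L), so W
2: →1(L), so W
4: →1(L), so W
The starting position 6 is W: Ada should move to 1, handing over an L position.

Ada wins.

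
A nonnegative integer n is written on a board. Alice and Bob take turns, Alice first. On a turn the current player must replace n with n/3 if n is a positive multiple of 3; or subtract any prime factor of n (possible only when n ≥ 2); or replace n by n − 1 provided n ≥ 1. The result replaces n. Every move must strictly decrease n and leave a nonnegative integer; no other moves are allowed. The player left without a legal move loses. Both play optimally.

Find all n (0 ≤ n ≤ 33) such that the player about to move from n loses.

Use the standard recursion: the mover loses at a terminal position; elsewhere, the mover wins exactly when some move hands the opponent an L position.
n=0: no move → L
n=1: reaches L-position 0 → W
n=2: reaches L-position 0 → W
n=3: reaches L-position 0 → W
n=4: only reaches 2(W), 3(W), all W → L
n=5: reaches L-position 0 → W
n=6: reaches L-position 4 → W
n=7: reaches L-position 0 → W
n=8: only reaches 6(W), 7(W), all W → L
n=9: reaches L-position 8 → W
n=10: reaches L-position 8 → W
n=11: reaches L-position 0 → W
n=12: reaches L-position 4 → W
n=13: reaches L-position 0 → W
n=14: only reaches 7(W), 12(W), 13(W), all W → L
n=15: reaches L-position 14 → W
n=16: reaches L-position 14 → W
n=17: reaches L-position 0 → W
n=18: only reaches 6(W), 15(W), 16(W), 17(W), all W → L
n=19: reaches L-position 0 → W
n=20: reaches L-position 18 → W
n=21: reaches L-position 14 → W
n=22: only reaches 11(W), 20(W), 21(W), all W → L
n=23: reaches L-position 0 → W
n=24: reaches L-position 8 → W
n=25: only reaches 20(W), 24(W), all W → L
n=26: reaches L-position 25 → W
n=27: only reaches 9(W), 24(W), 26(W), all W → L
n=28: reaches L-position 27 → W
n=29: reaches L-position 0 → W
n=30: reaches L-position 25 → W
n=31: reaches L-position 0 → W
n=32: only reaches 30(W), 31(W), all W → L
n=33: reaches L-position 22 → W
Reading off the rows marked L gives the requested list; there are 9 such values of n.

0, 4, 8, 14, 18, 22, 25, 27, 32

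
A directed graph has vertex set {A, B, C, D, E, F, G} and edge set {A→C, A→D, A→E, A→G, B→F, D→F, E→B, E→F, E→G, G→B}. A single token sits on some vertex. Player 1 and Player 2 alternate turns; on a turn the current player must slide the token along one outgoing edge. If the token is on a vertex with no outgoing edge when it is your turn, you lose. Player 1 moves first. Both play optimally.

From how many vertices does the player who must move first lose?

Positions with no move are L. A position that does have a move is losing for the player to move precisely when every available move leads to a winning position for the opponent. Fill in the labels:
Every edge goes from a vertex to one that appears earlier in the order F, C, B, G, E, D, A, so processing vertices in that order labels each vertex after all of its successors.
F: no outgoing edge → L
C: no outgoing edge → L
B: reaches L-position F → W
G: only reaches B(W), which is W → L
E: reaches L-position G → W
D: reaches L-position F → W
A: reaches L-position G → W
The L vertices are C, F, G; that is 3 in all.

3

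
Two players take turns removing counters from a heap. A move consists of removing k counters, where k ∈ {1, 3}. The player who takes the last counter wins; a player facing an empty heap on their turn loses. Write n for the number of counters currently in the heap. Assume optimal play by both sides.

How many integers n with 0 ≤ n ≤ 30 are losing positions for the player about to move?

16

Label each position W (a win for the player to move) or L (a loss). A position with no legal move is L; any other position is W exactly when some move reaches an L, and L when every move reaches a W.
n=0: no move → L
n=1: can move to 0, which is L ⇒ W
n=2: the only move is to 1(W), a W ⇒ L
n=3: can move to 2, which is L ⇒ W
n=4: moves to 3(W), 1(W); every one is W ⇒ L
n=5: can move to 4, which is L ⇒ W
n=6: moves to 5(W), 3(W); every one is W ⇒ L
n=7: can move to 6, which is L ⇒ W
n=8: moves to 7(W), 5(W); every one is W ⇒ L
n=9: can move to 8, which is L ⇒ W
n=10: moves to 9(W), 7(W); every one is W ⇒ L
n=11: can move to 10, which is L ⇒ W
n=12: moves to 11(W), 9(W); every one is W ⇒ L
n=13: can move to 12, which is L ⇒ W
n=14: moves to 13(W), 11(W); every one is W ⇒ L
n=15: can move to 14, which is L ⇒ W
n=16: moves to 15(W), 13(W); every one is W ⇒ L
n=17: can move to 16, which is L ⇒ W
n=18: moves to 17(W), 15(W); every one is W ⇒ L
n=19: can move to 18, which is L ⇒ W
n=20: moves to 19(W), 17(W); every one is W ⇒ L
n=21: can move to 20, which is L ⇒ W
n=22: moves to 21(W), 19(W); every one is W ⇒ L
n=23: can move to 22, which is L ⇒ W
n=24: moves to 23(W), 21(W); every one is W ⇒ L
n=25: can move to 24, which is L ⇒ W
n=26: moves to 25(W), 23(W); every one is W ⇒ L
n=27: can move to 26, which is L ⇒ W
n=28: moves to 27(W), 25(W); every one is W ⇒ L
n=29: can move to 28, which is L ⇒ W
n=30: moves to 29(W), 27(W); every one is W ⇒ L
L entries with 0 ≤ n ≤ 30: n = 0, 2, 4, 6, 8, 10, 12, 14, 16, 18, 20, 22, 24, 26, 28, 30; that makes 16.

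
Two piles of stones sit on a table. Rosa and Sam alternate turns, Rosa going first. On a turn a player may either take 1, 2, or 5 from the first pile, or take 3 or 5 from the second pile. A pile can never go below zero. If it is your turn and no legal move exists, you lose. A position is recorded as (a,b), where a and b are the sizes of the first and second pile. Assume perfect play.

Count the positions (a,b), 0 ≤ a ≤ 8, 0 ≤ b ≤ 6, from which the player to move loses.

21

Label each position W (a win for the player to move) or L (a loss). A position with no legal move is L; any other position is W exactly when some move reaches an L, and L when every move reaches a W.
Every move lowers a or b (never raises either), so fill the grid row by row in increasing a, and left to right within a row: each cell's successors are then already labelled.
      b=0  b=1  b=2  b=3  b=4  b=5  b=6
a=0:    L    L    L    W    W    W    W
a=1:    W    W    W    L    L    L    W
a=2:    W    W    W    W    W    W    L
a=3:    L    L    L    W    W    W    W
a=4:    W    W    W    L    L    L    W
a=5:    W    W    W    W    W    W    L
a=6:    L    L    L    W    W    W    W
a=7:    W    W    W    L    L    L    W
a=8:    W    W    W    W    W    W    L
Cells with no legal move (terminal, hence L): (0,0), (0,1), (0,2).
The remaining L cells, each justified by listing all of its moves:
(1,3): →(0,3)(W), (1,0)(W) — all W, so L
(1,4): →(0,4)(W), (1,1)(W) — all W, so L
(1,5): →(0,5)(W), (1,2)(W), (1,0)(W) — all W, so L
(2,6): →(1,6)(W), (0,6)(W), (2,3)(W), (2,1)(W) — all W, so L
(3,0): →(2,0)(W), (1,0)(W) — all W, so L
(3,1): →(2,1)(W), (1,1)(W) — all W, so L
(3,2): →(2,2)(W), (1,2)(W) — all W, so L
(4,3): →(3,3)(W), (2,3)(W), (4,0)(W) — all W, so L
(4,4): →(3,4)(W), (2,4)(W), (4,1)(W) — all W, so L
(4,5): →(3,5)(W), (2,5)(W), (4,2)(W), (4,0)(W) — all W, so L
(5,6): →(4,6)(W), (3,6)(W), (0,6)(W), (5,3)(W), (5,1)(W) — all W, so L
(6,0): →(5,0)(W), (4,0)(W), (1,0)(W) — all W, so L
(6,1): →(5,1)(W), (4,1)(W), (1,1)(W) — all W, so L
(6,2): →(5,2)(W), (4,2)(W), (1,2)(W) — all W, so L
(7,3): →(6,3)(W), (5,3)(W), (2,3)(W), (7,0)(W) — all W, so L
(7,4): →(6,4)(W), (5,4)(W), (2,4)(W), (7,1)(W) — all W, so L
(7,5): →(6,5)(W), (5,5)(W), (2,5)(W), (7,2)(W), (7,0)(W) — all W, so L
(8,6): →(7,6)(W), (6,6)(W), (3,6)(W), (8,3)(W), (8,1)(W) — all W, so L
Every other cell has at least one move into one of the L cells above, so it is W.
L cells per row: a=0: 3, a=1: 3, a=2: 1, a=3: 3, a=4: 3, a=5: 1, a=6: 3, a=7: 3, a=8: 1; total 21.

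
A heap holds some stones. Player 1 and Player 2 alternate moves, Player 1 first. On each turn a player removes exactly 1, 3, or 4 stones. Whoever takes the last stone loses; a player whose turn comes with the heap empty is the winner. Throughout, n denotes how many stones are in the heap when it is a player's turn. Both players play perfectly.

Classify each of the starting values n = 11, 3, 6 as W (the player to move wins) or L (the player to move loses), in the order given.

11: W, 3: L, 6: W

Use the standard recursion: the mover wins at a terminal position; elsewhere, the mover wins exactly when some move hands the opponent an L position.
n=0: no move; the opponent has just taken the last stone and therefore loses → W
n=1: only reaches 0(W), which is W → L
n=2: reaches L-position 1 → W
n=3: only reaches 2(W), 0(W), all W → L
n=4: reaches L-position 3 → W
n=5: reaches L-position 1 → W
n=6: reaches L-position 3 → W
n=7: reaches L-position 3 → W
n=8: only reaches 7(W), 5(W), 4(W), all W → L
n=9: reaches L-position 8 → W
n=10: only reaches 9(W), 7(W), 6(W), all W → L
n=11: reaches L-position 10 → W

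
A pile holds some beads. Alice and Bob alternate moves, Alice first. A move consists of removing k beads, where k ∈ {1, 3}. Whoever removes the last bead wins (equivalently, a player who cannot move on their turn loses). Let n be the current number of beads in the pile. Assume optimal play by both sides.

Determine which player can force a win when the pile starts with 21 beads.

Alice wins.

Build the W/L table. Terminal = L. A non-terminal position is W if it has a move to some L; otherwise it is L.
n=0: no move → L
n=1: →0(L), so W
n=2: →1(W) only, which is W, so L
n=3: →2(L), so W
n=4: →3(W), 1(W) — all W, so L
n=5: →4(L), so W
n=6: →5(W), 3(W) — all W, so L
n=7: →6(L), so W
n=8: →7(W), 5(W) — all W, so L
n=9: →8(L), so W
n=10: →9(W), 7(W) — all W, so L
n=11: →10(L), so W
n=12: →11(W), 9(W) — all W, so L
n=13: →12(L), so W
n=14: →13(W), 11(W) — all W, so L
n=15: →14(L), so W
n=16: →15(W), 13(W) — all W, so L
n=17: →16(L), so W
n=18: →17(W), 15(W) — all W, so L
n=19: →18(L), so W
n=20: →19(W), 17(W) — all W, so L
n=21: →20(L), so W
From 21 Alice can remove 1, leaving 20, reaching an L position.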